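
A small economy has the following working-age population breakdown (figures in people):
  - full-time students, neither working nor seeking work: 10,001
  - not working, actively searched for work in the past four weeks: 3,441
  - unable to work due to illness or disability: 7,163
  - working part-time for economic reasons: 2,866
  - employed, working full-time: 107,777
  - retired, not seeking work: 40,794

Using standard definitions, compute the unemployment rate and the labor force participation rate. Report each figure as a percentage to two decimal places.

Employed = 2,866 + 107,777 = 110,643 (anyone who worked, including part-time for economic reasons, counts as employed).
Unemployed = 3,441.
Labor force = 110,643 + 3,441 = 114,084.
Not in labor force = 10,001 + 7,163 + 40,794 = 57,958 (those not working and not actively searching are outside the labor force).
Civilian working-age population = 114,084 + 57,958 = 172,042.
Unemployment rate = 3,441 / 114,084 = 3.02%.
Labor force participation rate = 114,084 / 172,042 = 66.31%.

Unemployment rate ≈ 3.02%; labor force participation rate ≈ 66.31%.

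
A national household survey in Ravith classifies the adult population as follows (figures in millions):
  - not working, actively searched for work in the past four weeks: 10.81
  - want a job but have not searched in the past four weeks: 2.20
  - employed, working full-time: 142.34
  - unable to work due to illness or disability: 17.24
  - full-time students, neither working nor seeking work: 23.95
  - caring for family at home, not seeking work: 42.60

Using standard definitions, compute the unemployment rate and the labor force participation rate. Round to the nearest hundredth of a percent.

Employed = 142.34 million.
Unemployed = 10.81 million.
Labor force = 142.34 + 10.81 = 153.15 million.
Not in labor force = 2.20 + 17.24 + 23.95 + 42.60 = 85.99 million (those not working and not actively searching are outside the labor force — including those who want a job but have given up searching).
Civilian working-age population = 153.15 + 85.99 = 239.14 million.
Unemployment rate = 10.81 / 153.15 = 7.06%.
Labor force participation rate = 153.15 / 239.14 = 64.04%.

Unemployment rate ≈ 7.06%; labor force participation rate ≈ 64.04%.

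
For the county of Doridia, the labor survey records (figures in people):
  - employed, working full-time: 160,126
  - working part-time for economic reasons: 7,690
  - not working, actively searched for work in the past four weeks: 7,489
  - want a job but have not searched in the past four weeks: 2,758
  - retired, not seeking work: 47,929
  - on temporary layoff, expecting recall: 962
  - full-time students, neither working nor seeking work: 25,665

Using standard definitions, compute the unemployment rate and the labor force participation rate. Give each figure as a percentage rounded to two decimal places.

Unemployment rate ≈ 4.79%; labor force participation rate ≈ 69.78%.

Employed = 160,126 + 7,690 = 167,816 (anyone who worked, including part-time for economic reasons, counts as employed).
Unemployed = 7,489 + 962 = 8,451 (jobless and actively searching, or on temporary layoff).
Labor force = 167,816 + 8,451 = 176,267.
Not in labor force = 2,758 + 47,929 + 25,665 = 76,352 (those not working and not actively searching are outside the labor force — including those who want a job but have given up searching).
Civilian working-age population = 176,267 + 76,352 = 252,619.
Unemployment rate = 8,451 / 176,267 = 4.79%.
Labor force participation rate = 176,267 / 252,619 = 69.78%.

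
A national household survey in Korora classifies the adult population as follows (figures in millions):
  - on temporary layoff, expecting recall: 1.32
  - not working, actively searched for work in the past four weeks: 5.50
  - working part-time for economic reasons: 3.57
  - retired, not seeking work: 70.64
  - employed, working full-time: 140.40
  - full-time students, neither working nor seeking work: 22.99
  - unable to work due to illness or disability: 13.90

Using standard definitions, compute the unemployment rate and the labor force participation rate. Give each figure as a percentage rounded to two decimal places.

Unemployment rate ≈ 4.52%; labor force participation rate ≈ 58.37%.

Employed = 3.57 + 140.40 = 143.97 million (anyone who worked, including part-time for economic reasons, counts as employed).
Unemployed = 1.32 + 5.50 = 6.82 million (jobless and actively searching, or on temporary layoff).
Labor force = 143.97 + 6.82 = 150.79 million.
Not in labor force = 70.64 + 22.99 + 13.90 = 107.53 million (those not working and not actively searching are outside the labor force).
Civilian working-age population = 150.79 + 107.53 = 258.32 million.
Unemployment rate = 6.82 / 150.79 = 4.52%.
Labor force participation rate = 150.79 / 258.32 = 58.37%.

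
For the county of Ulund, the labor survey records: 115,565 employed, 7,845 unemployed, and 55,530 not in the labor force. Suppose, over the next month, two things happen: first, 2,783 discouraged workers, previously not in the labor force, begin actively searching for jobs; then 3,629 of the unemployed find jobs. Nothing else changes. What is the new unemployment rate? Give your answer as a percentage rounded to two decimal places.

Initially, labor force = 115,565 + 7,845 = 123,410, so u = 7,845/123,410 = 6.36%.
After the first change, unemployed and labor force both rise by 2,783 → E = 115,565, U = 10,628, labor force = 126,193.
After the second change, unemployed falls and employed rises by 3,629; labor force unchanged → E = 119,194, U = 6,999, labor force = 126,193.
New unemployment rate = 6,999 / 126,193 = 5.55%.

New unemployment rate ≈ 5.55%.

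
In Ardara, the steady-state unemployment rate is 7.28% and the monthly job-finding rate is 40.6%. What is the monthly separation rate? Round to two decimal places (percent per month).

From u* = s/(s+f): s = u·f/(1−u).
s = 0.0728 × 40.6 / (1 − 0.0728) = 2.9557 / 0.9272 ≈ 3.19% per month.

Separation rate ≈ 3.19% per month.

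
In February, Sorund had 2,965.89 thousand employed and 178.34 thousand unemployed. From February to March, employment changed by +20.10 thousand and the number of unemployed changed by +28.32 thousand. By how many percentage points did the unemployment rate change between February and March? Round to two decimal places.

The unemployment rate changed by +0.80 percentage points.

February: labor force = 2,965.89 + 178.34 = 3,144.23; u = 178.34/3,144.23 = 5.67%.
March: labor force = 2,985.99 + 206.66 = 3,192.65; u = 206.66/3,192.65 = 6.47%.
Change = 6.47% − 5.67% = +0.80 pp.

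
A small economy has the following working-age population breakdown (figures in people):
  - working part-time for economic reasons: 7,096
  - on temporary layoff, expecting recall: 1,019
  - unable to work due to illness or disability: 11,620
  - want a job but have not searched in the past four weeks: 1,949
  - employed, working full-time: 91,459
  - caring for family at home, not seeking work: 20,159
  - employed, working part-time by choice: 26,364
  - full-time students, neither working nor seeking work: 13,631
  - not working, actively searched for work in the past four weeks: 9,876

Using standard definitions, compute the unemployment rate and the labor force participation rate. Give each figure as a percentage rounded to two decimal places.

Unemployment rate ≈ 8.02%; labor force participation rate ≈ 74.15%.

Employed = 7,096 + 91,459 + 26,364 = 124,919 (anyone who worked, including part-time for economic reasons, counts as employed).
Unemployed = 1,019 + 9,876 = 10,895 (jobless and actively searching, or on temporary layoff).
Labor force = 124,919 + 10,895 = 135,814.
Not in labor force = 11,620 + 1,949 + 20,159 + 13,631 = 47,359 (those not working and not actively searching are outside the labor force — including those who want a job but have given up searching).
Civilian working-age population = 135,814 + 47,359 = 183,173.
Unemployment rate = 10,895 / 135,814 = 8.02%.
Labor force participation rate = 135,814 / 183,173 = 74.15%.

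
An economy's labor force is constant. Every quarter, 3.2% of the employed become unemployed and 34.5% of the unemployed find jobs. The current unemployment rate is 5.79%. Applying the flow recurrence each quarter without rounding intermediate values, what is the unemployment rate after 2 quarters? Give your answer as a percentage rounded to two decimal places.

With a fixed labor force, u_{t+1} = u_t + s·(1−u_t) − f·u_t = u_t·(1−s−f) + s.
Here 1−s−f = 0.623 and s = 0.032.
u_1 = 0.057900 × 0.623 + 0.032 = 0.068072.
u_2 = 0.068072 × 0.623 + 0.032 = 0.074409.

Unemployment rate after two quarters ≈ 7.44%.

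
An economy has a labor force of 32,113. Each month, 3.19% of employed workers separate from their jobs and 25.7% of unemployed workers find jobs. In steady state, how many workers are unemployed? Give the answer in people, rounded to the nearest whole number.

Steady-state unemployment rate u* = s/(s+f) = 3.19/(3.19+25.7) = 0.110419.
Unemployed = u* × labor force = 0.110419 × 32,113 ≈ 3,546.

About 3,546 are unemployed in steady state.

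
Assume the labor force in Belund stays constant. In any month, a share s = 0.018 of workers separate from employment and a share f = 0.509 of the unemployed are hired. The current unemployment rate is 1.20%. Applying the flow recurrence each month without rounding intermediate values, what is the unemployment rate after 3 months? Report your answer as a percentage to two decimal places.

Unemployment rate after three months ≈ 3.18%.

With a fixed labor force, u_{t+1} = u_t + s·(1−u_t) − f·u_t = u_t·(1−s−f) + s.
Here 1−s−f = 0.473 and s = 0.018.
u_1 = 0.012000 × 0.473 + 0.018 = 0.023676.
u_2 = 0.023676 × 0.473 + 0.018 = 0.029199.
u_3 = 0.029199 × 0.473 + 0.018 = 0.031811.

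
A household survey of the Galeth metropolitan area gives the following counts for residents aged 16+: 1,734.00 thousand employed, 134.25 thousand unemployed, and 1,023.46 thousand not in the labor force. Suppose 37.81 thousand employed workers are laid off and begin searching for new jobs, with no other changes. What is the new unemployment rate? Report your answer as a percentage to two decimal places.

Initially, labor force = 1,734.00 + 134.25 = 1,868.25 thousand, so u = 134.25/1,868.25 = 7.19%.
After the change, employed falls and unemployed rises by 37.81; labor force unchanged → E = 1,696.19, U = 172.06, labor force = 1,868.25 thousand.
New unemployment rate = 172.06 / 1,868.25 = 9.21%.

New unemployment rate ≈ 9.21%.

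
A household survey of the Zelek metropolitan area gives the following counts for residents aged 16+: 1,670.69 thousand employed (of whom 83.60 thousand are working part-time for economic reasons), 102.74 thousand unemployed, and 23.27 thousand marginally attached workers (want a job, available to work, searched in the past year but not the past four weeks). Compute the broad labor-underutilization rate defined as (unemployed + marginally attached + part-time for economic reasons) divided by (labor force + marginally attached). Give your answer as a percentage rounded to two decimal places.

Labor force = 1,670.69 + 102.74 = 1,773.43 thousand.
Numerator = 102.74 + 23.27 + 83.60 = 209.61 thousand.
Denominator = 1,773.43 + 23.27 = 1,796.70 thousand.
Broad rate = 209.61 / 1,796.70 = 11.67%.

Broad underutilization rate ≈ 11.67%.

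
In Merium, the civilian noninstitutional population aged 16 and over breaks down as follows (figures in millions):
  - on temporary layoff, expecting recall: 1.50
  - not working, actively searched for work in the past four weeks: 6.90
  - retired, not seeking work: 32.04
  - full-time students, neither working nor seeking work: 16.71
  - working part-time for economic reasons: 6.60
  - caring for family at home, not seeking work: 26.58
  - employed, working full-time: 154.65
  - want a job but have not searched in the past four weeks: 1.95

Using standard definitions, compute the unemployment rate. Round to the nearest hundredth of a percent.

Unemployment rate ≈ 4.95%.

Employed = 6.60 + 154.65 = 161.25 million (anyone who worked, including part-time for economic reasons, counts as employed).
Unemployed = 1.50 + 6.90 = 8.40 million (jobless and actively searching, or on temporary layoff).
Labor force = 161.25 + 8.40 = 169.65 million.
Unemployment rate = 8.40 / 169.65 = 4.95%.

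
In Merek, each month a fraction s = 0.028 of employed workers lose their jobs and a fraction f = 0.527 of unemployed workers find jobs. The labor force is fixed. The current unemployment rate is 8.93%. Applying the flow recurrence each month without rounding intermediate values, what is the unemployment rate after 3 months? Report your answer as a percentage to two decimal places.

Unemployment rate after three months ≈ 5.39%.

With a fixed labor force, u_{t+1} = u_t + s·(1−u_t) − f·u_t = u_t·(1−s−f) + s.
Here 1−s−f = 0.445 and s = 0.028.
u_1 = 0.089300 × 0.445 + 0.028 = 0.067739.
u_2 = 0.067739 × 0.445 + 0.028 = 0.058144.
u_3 = 0.058144 × 0.445 + 0.028 = 0.053874.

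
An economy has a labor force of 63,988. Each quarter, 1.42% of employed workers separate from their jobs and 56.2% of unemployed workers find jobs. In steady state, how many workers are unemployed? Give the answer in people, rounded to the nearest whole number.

About 1,577 are unemployed in steady state.

Steady-state unemployment rate u* = s/(s+f) = 1.42/(1.42+56.2) = 0.024644.
Unemployed = u* × labor force = 0.024644 × 63,988 ≈ 1,577.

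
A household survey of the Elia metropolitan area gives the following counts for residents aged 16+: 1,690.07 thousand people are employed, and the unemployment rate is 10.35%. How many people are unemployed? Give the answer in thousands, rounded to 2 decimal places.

Let U be the number unemployed. The labor force is E + U, and U/(E+U) = 0.1035.
So U = 0.1035 × 1,690.07 / (1 − 0.1035) = 174.9222 / 0.8965 ≈ 195.12 thousand.

About 195.12 thousand are unemployed.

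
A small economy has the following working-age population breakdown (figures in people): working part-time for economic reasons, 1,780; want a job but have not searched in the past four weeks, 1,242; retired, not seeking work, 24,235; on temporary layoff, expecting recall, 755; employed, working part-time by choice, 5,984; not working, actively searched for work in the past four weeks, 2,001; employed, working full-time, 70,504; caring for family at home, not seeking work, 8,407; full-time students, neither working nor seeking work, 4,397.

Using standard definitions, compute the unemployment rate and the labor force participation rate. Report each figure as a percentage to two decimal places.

Unemployment rate ≈ 3.40%; labor force participation rate ≈ 67.91%.

Employed = 1,780 + 5,984 + 70,504 = 78,268 (anyone who worked, including part-time for economic reasons, counts as employed).
Unemployed = 755 + 2,001 = 2,756 (jobless and actively searching, or on temporary layoff).
Labor force = 78,268 + 2,756 = 81,024.
Not in labor force = 1,242 + 24,235 + 8,407 + 4,397 = 38,281 (those not working and not actively searching are outside the labor force — including those who want a job but have given up searching).
Civilian working-age population = 81,024 + 38,281 = 119,305.
Unemployment rate = 2,756 / 81,024 = 3.40%.
Labor force participation rate = 81,024 / 119,305 = 67.91%.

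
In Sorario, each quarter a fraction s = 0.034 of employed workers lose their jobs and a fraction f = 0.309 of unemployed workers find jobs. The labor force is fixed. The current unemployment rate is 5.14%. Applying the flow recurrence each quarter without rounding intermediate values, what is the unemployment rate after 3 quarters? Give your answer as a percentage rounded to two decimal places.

Unemployment rate after three quarters ≈ 8.56%.

With a fixed labor force, u_{t+1} = u_t + s·(1−u_t) − f·u_t = u_t·(1−s−f) + s.
Here 1−s−f = 0.657 and s = 0.034.
u_1 = 0.051400 × 0.657 + 0.034 = 0.067770.
u_2 = 0.067770 × 0.657 + 0.034 = 0.078525.
u_3 = 0.078525 × 0.657 + 0.034 = 0.085591.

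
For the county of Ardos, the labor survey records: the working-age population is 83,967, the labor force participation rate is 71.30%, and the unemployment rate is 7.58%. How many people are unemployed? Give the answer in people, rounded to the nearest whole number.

About 4,538 are unemployed.

Labor force = 0.7130 × 83,967 = 59,868.
Unemployed = 0.0758 × 59,868 ≈ 4,538.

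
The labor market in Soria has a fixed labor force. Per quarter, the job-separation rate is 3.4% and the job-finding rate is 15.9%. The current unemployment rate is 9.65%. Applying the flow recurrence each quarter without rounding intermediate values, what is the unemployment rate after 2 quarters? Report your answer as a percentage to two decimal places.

Unemployment rate after two quarters ≈ 12.43%.

With a fixed labor force, u_{t+1} = u_t + s·(1−u_t) − f·u_t = u_t·(1−s−f) + s.
Here 1−s−f = 0.807 and s = 0.034.
u_1 = 0.096500 × 0.807 + 0.034 = 0.111876.
u_2 = 0.111876 × 0.807 + 0.034 = 0.124284.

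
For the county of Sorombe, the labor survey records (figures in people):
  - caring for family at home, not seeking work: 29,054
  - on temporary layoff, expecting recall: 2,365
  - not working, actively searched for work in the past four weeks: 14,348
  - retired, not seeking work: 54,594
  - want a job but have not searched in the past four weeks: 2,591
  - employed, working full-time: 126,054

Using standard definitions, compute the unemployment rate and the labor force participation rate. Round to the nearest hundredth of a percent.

Unemployment rate ≈ 11.71%; labor force participation rate ≈ 62.34%.

Employed = 126,054.
Unemployed = 2,365 + 14,348 = 16,713 (jobless and actively searching, or on temporary layoff).
Labor force = 126,054 + 16,713 = 142,767.
Not in labor force = 29,054 + 54,594 + 2,591 = 86,239 (those not working and not actively searching are outside the labor force — including those who want a job but have given up searching).
Civilian working-age population = 142,767 + 86,239 = 229,006.
Unemployment rate = 16,713 / 142,767 = 11.71%.
Labor force participation rate = 142,767 / 229,006 = 62.34%.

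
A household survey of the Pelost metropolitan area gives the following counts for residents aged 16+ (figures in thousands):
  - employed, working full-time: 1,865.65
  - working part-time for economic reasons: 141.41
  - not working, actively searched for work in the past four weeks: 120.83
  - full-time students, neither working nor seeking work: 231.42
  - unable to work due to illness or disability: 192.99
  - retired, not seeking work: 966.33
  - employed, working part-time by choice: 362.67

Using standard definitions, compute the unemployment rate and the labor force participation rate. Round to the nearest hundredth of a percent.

Unemployment rate ≈ 4.85%; labor force participation rate ≈ 64.17%.

Employed = 1,865.65 + 141.41 + 362.67 = 2,369.73 thousand (anyone who worked, including part-time for economic reasons, counts as employed).
Unemployed = 120.83 thousand.
Labor force = 2,369.73 + 120.83 = 2,490.56 thousand.
Not in labor force = 231.42 + 192.99 + 966.33 = 1,390.74 thousand (those not working and not actively searching are outside the labor force).
Civilian working-age population = 2,490.56 + 1,390.74 = 3,881.30 thousand.
Unemployment rate = 120.83 / 2,490.56 = 4.85%.
Labor force participation rate = 2,490.56 / 3,881.30 = 64.17%.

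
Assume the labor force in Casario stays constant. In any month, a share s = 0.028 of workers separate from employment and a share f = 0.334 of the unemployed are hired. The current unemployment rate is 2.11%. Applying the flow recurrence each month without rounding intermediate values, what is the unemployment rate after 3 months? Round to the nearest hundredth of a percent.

With a fixed labor force, u_{t+1} = u_t + s·(1−u_t) − f·u_t = u_t·(1−s−f) + s.
Here 1−s−f = 0.638 and s = 0.028.
u_1 = 0.021100 × 0.638 + 0.028 = 0.041462.
u_2 = 0.041462 × 0.638 + 0.028 = 0.054453.
u_3 = 0.054453 × 0.638 + 0.028 = 0.062741.

Unemployment rate after three months ≈ 6.27%.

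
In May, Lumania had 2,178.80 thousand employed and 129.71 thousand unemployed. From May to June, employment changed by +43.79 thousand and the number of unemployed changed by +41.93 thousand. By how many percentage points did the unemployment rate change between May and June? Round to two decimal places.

May: labor force = 2,178.80 + 129.71 = 2,308.51; u = 129.71/2,308.51 = 5.62%.
June: labor force = 2,222.59 + 171.64 = 2,394.23; u = 171.64/2,394.23 = 7.17%.
Change = 7.17% − 5.62% = +1.55 pp.

The unemployment rate changed by +1.55 percentage points.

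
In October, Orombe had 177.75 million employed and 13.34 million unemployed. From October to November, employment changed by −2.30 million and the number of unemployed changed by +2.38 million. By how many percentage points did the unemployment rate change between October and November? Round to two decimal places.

October: labor force = 177.75 + 13.34 = 191.09; u = 13.34/191.09 = 6.98%.
November: labor force = 175.45 + 15.72 = 191.17; u = 15.72/191.17 = 8.22%.
Change = 8.22% − 6.98% = +1.24 pp.

The unemployment rate changed by +1.24 percentage points.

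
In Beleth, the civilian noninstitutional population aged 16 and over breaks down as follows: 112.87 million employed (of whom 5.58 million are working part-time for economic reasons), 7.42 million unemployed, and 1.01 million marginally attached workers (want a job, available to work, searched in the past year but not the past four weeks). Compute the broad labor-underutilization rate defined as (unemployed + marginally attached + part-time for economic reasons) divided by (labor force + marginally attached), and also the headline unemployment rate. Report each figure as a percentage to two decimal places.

Labor force = 112.87 + 7.42 = 120.29 million.
Numerator = 7.42 + 1.01 + 5.58 = 14.01 million.
Denominator = 120.29 + 1.01 = 121.30 million.
Broad rate = 14.01 / 121.30 = 11.55%.
Headline unemployment rate = 7.42 / 120.29 = 6.17%.

Broad underutilization rate ≈ 11.55%; headline unemployment rate ≈ 6.17%.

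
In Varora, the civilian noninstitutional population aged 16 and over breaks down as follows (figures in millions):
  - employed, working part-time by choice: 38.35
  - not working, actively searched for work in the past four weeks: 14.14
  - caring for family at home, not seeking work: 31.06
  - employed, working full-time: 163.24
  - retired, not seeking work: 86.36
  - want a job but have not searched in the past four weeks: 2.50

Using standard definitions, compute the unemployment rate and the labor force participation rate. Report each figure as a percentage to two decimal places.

Unemployment rate ≈ 6.55%; labor force participation rate ≈ 64.27%.

Employed = 38.35 + 163.24 = 201.59 million.
Unemployed = 14.14 million.
Labor force = 201.59 + 14.14 = 215.73 million.
Not in labor force = 31.06 + 86.36 + 2.50 = 119.92 million (those not working and not actively searching are outside the labor force — including those who want a job but have given up searching).
Civilian working-age population = 215.73 + 119.92 = 335.65 million.
Unemployment rate = 14.14 / 215.73 = 6.55%.
Labor force participation rate = 215.73 / 335.65 = 64.27%.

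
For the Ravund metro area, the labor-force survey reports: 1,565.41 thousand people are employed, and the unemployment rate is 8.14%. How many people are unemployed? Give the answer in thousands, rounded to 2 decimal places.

About 138.72 thousand are unemployed.

Let U be the number unemployed. The labor force is E + U, and U/(E+U) = 0.0814.
So U = 0.0814 × 1,565.41 / (1 − 0.0814) = 127.4244 / 0.9186 ≈ 138.72 thousand.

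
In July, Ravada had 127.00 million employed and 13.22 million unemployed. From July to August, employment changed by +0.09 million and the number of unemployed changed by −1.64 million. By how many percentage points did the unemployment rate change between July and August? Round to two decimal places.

July: labor force = 127.00 + 13.22 = 140.22; u = 13.22/140.22 = 9.43%.
August: labor force = 127.09 + 11.58 = 138.67; u = 11.58/138.67 = 8.35%.
Change = 8.35% − 9.43% = −1.08 pp.

The unemployment rate changed by −1.08 percentage points.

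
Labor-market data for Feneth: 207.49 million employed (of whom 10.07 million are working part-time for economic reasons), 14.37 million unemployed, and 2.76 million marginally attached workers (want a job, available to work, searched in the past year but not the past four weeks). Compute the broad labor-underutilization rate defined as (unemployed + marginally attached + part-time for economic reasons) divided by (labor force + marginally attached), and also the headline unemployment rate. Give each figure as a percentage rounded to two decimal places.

Labor force = 207.49 + 14.37 = 221.86 million.
Numerator = 14.37 + 2.76 + 10.07 = 27.20 million.
Denominator = 221.86 + 2.76 = 224.62 million.
Broad rate = 27.20 / 224.62 = 12.11%.
Headline unemployment rate = 14.37 / 221.86 = 6.48%.

Broad underutilization rate ≈ 12.11%; headline unemployment rate ≈ 6.48%.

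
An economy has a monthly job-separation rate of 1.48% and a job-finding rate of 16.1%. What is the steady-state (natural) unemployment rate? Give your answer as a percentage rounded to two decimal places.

Steady-state unemployment rate ≈ 8.42%.

At steady state the flows balance: s·E = f·U, so U/(E+U) = s/(s+f).
u* = 1.48 / (1.48 + 16.1) = 1.48 / 17.58 = 8.42%.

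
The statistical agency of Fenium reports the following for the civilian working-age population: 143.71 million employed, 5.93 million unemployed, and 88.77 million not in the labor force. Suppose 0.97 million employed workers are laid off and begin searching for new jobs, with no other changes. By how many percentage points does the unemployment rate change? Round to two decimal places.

Initially, labor force = 143.71 + 5.93 = 149.64 million, so u = 5.93/149.64 = 3.96%.
After the change, employed falls and unemployed rises by 0.97; labor force unchanged → E = 142.74, U = 6.90, labor force = 149.64 million.
New unemployment rate = 6.90 / 149.64 = 4.61%.
Change = 4.61% − 3.96% = +0.65 percentage points.

The unemployment rate changes by +0.65 percentage points.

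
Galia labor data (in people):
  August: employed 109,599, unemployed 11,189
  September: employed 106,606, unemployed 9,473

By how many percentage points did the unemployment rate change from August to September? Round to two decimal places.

August: labor force = 109,599 + 11,189 = 120,788; u = 11,189/120,788 = 9.26%.
September: labor force = 106,606 + 9,473 = 116,079; u = 9,473/116,079 = 8.16%.
Change = 8.16% − 9.26% = −1.10 pp.

The unemployment rate changed by −1.10 percentage points.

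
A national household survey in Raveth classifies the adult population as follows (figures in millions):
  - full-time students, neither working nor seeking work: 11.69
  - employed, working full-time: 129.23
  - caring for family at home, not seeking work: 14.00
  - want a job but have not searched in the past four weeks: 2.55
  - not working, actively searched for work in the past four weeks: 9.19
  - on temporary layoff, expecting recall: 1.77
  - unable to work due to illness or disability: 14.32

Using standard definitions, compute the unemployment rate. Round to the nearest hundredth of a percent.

Employed = 129.23 million.
Unemployed = 9.19 + 1.77 = 10.96 million (jobless and actively searching, or on temporary layoff).
Labor force = 129.23 + 10.96 = 140.19 million.
Unemployment rate = 10.96 / 140.19 = 7.82%.

Unemployment rate ≈ 7.82%.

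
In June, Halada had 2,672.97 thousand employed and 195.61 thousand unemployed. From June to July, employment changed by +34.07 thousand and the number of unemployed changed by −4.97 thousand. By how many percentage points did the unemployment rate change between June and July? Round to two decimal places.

June: labor force = 2,672.97 + 195.61 = 2,868.58; u = 195.61/2,868.58 = 6.82%.
July: labor force = 2,707.04 + 190.64 = 2,897.68; u = 190.64/2,897.68 = 6.58%.
Change = 6.58% − 6.82% = −0.24 pp.

The unemployment rate changed by −0.24 percentage points.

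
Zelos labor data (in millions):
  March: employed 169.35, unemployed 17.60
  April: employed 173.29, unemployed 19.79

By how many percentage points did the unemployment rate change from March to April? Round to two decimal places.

March: labor force = 169.35 + 17.60 = 186.95; u = 17.60/186.95 = 9.41%.
April: labor force = 173.29 + 19.79 = 193.08; u = 19.79/193.08 = 10.25%.
Change = 10.25% − 9.41% = +0.84 pp.

The unemployment rate changed by +0.84 percentage points.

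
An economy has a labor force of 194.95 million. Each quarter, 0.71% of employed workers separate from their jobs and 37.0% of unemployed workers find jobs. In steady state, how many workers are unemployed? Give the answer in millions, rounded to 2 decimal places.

Steady-state unemployment rate u* = s/(s+f) = 0.71/(0.71+37.0) = 0.018828.
Unemployed = u* × labor force = 0.018828 × 194.95 ≈ 3.67 million.

About 3.67 million are unemployed in steady state.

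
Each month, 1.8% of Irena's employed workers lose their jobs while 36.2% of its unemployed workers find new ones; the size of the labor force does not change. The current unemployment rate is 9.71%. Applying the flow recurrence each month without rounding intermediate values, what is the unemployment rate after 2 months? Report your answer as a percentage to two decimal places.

With a fixed labor force, u_{t+1} = u_t + s·(1−u_t) − f·u_t = u_t·(1−s−f) + s.
Here 1−s−f = 0.620 and s = 0.018.
u_1 = 0.097100 × 0.620 + 0.018 = 0.078202.
u_2 = 0.078202 × 0.620 + 0.018 = 0.066485.

Unemployment rate after two months ≈ 6.65%.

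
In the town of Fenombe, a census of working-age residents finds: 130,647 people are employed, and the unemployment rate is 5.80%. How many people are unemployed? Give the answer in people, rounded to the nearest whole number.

About 8,044 are unemployed.

Let U be the number unemployed. The labor force is E + U, and U/(E+U) = 0.0580.
So U = 0.0580 × 130,647 / (1 − 0.0580) = 7577.53 / 0.9420 ≈ 8,044.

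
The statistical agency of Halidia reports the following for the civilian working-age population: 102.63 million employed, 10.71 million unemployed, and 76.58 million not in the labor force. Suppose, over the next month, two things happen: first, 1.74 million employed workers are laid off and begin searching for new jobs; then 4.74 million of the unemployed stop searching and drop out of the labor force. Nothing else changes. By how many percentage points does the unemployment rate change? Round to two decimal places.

Initially, labor force = 102.63 + 10.71 = 113.34 million, so u = 10.71/113.34 = 9.45%.
After the first change, employed falls and unemployed rises by 1.74; labor force unchanged → E = 100.89, U = 12.45, labor force = 113.34 million.
After the second change, unemployed and labor force both fall by 4.74 → E = 100.89, U = 7.71, labor force = 108.60 million.
New unemployment rate = 7.71 / 108.60 = 7.10%.
Change = 7.10% − 9.45% = −2.35 percentage points.

The unemployment rate changes by −2.35 percentage points.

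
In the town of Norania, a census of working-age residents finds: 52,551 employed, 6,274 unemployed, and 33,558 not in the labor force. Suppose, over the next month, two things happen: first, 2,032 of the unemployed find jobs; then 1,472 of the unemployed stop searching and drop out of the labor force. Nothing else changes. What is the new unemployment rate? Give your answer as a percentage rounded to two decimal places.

New unemployment rate ≈ 4.83%.

Initially, labor force = 52,551 + 6,274 = 58,825, so u = 6,274/58,825 = 10.67%.
After the first change, unemployed falls and employed rises by 2,032; labor force unchanged → E = 54,583, U = 4,242, labor force = 58,825.
After the second change, unemployed and labor force both fall by 1,472 → E = 54,583, U = 2,770, labor force = 57,353.
New unemployment rate = 2,770 / 57,353 = 4.83%.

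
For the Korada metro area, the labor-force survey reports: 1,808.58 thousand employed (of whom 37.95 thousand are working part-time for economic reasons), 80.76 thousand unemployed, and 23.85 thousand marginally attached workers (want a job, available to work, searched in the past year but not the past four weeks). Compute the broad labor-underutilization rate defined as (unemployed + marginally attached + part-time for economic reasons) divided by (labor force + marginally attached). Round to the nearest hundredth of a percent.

Broad underutilization rate ≈ 7.45%.

Labor force = 1,808.58 + 80.76 = 1,889.34 thousand.
Numerator = 80.76 + 23.85 + 37.95 = 142.56 thousand.
Denominator = 1,889.34 + 23.85 = 1,913.19 thousand.
Broad rate = 142.56 / 1,913.19 = 7.45%.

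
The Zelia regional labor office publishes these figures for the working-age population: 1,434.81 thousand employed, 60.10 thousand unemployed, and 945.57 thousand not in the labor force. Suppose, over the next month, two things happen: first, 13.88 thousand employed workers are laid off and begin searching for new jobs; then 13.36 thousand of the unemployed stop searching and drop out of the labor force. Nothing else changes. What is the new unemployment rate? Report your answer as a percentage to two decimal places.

Initially, labor force = 1,434.81 + 60.10 = 1,494.91 thousand, so u = 60.10/1,494.91 = 4.02%.
After the first change, employed falls and unemployed rises by 13.88; labor force unchanged → E = 1,420.93, U = 73.98, labor force = 1,494.91 thousand.
After the second change, unemployed and labor force both fall by 13.36 → E = 1,420.93, U = 60.62, labor force = 1,481.55 thousand.
New unemployment rate = 60.62 / 1,481.55 = 4.09%.

New unemployment rate ≈ 4.09%.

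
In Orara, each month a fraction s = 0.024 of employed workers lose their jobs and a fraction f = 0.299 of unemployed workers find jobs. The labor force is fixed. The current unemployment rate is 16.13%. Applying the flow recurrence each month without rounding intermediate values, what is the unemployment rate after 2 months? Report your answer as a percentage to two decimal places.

With a fixed labor force, u_{t+1} = u_t + s·(1−u_t) − f·u_t = u_t·(1−s−f) + s.
Here 1−s−f = 0.677 and s = 0.024.
u_1 = 0.161300 × 0.677 + 0.024 = 0.133200.
u_2 = 0.133200 × 0.677 + 0.024 = 0.114176.

Unemployment rate after two months ≈ 11.42%.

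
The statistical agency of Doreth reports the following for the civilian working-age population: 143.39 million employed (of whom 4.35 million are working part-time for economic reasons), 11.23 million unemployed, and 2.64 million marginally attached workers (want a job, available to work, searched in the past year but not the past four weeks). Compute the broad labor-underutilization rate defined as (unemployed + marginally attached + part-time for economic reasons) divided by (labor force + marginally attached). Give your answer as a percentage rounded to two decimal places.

Broad underutilization rate ≈ 11.59%.

Labor force = 143.39 + 11.23 = 154.62 million.
Numerator = 11.23 + 2.64 + 4.35 = 18.22 million.
Denominator = 154.62 + 2.64 = 157.26 million.
Broad rate = 18.22 / 157.26 = 11.59%.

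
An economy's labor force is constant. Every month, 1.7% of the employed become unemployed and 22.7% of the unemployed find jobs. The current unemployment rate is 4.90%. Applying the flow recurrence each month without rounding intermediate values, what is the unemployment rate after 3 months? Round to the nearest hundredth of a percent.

Unemployment rate after three months ≈ 6.07%.

With a fixed labor force, u_{t+1} = u_t + s·(1−u_t) − f·u_t = u_t·(1−s−f) + s.
Here 1−s−f = 0.756 and s = 0.017.
u_1 = 0.049000 × 0.756 + 0.017 = 0.054044.
u_2 = 0.054044 × 0.756 + 0.017 = 0.057857.
u_3 = 0.057857 × 0.756 + 0.017 = 0.060740.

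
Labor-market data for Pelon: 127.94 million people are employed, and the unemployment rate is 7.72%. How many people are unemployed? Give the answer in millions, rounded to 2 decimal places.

Let U be the number unemployed. The labor force is E + U, and U/(E+U) = 0.0772.
So U = 0.0772 × 127.94 / (1 − 0.0772) = 9.8770 / 0.9228 ≈ 10.70 million.

About 10.70 million are unemployed.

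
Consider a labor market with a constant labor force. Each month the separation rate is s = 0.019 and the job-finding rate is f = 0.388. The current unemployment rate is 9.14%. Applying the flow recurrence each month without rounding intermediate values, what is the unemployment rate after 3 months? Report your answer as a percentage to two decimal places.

With a fixed labor force, u_{t+1} = u_t + s·(1−u_t) − f·u_t = u_t·(1−s−f) + s.
Here 1−s−f = 0.593 and s = 0.019.
u_1 = 0.091400 × 0.593 + 0.019 = 0.073200.
u_2 = 0.073200 × 0.593 + 0.019 = 0.062408.
u_3 = 0.062408 × 0.593 + 0.019 = 0.056008.

Unemployment rate after three months ≈ 5.60%.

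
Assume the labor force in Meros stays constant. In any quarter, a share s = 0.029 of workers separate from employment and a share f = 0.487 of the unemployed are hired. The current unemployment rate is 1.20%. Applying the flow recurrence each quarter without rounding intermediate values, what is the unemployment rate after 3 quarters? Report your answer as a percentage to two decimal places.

Unemployment rate after three quarters ≈ 5.12%.

With a fixed labor force, u_{t+1} = u_t + s·(1−u_t) − f·u_t = u_t·(1−s−f) + s.
Here 1−s−f = 0.484 and s = 0.029.
u_1 = 0.012000 × 0.484 + 0.029 = 0.034808.
u_2 = 0.034808 × 0.484 + 0.029 = 0.045847.
u_3 = 0.045847 × 0.484 + 0.029 = 0.051190.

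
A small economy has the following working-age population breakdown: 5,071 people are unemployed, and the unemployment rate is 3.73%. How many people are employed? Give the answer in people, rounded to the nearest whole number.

Labor force = U / u = 5,071 / 0.0373 ≈ 135,952.
Employed = labor force − unemployed = 135,952 − 5,071 = 130,881.

About 130,881 are employed.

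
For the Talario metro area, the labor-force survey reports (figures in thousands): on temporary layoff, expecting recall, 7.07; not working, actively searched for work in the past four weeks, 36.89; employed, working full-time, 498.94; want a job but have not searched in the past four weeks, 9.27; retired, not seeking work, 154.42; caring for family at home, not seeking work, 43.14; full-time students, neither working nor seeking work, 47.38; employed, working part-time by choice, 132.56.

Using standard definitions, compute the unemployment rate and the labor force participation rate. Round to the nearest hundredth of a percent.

Unemployment rate ≈ 6.51%; labor force participation rate ≈ 72.66%.

Employed = 498.94 + 132.56 = 631.50 thousand.
Unemployed = 7.07 + 36.89 = 43.96 thousand (jobless and actively searching, or on temporary layoff).
Labor force = 631.50 + 43.96 = 675.46 thousand.
Not in labor force = 9.27 + 154.42 + 43.14 + 47.38 = 254.21 thousand (those not working and not actively searching are outside the labor force — including those who want a job but have given up searching).
Civilian working-age population = 675.46 + 254.21 = 929.67 thousand.
Unemployment rate = 43.96 / 675.46 = 6.51%.
Labor force participation rate = 675.46 / 929.67 = 72.66%.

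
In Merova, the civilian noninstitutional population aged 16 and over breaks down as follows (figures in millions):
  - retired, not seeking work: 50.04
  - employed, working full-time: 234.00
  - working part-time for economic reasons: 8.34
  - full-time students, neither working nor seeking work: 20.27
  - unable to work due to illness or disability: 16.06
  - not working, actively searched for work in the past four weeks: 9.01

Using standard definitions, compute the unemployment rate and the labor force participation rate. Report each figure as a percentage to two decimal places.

Unemployment rate ≈ 3.58%; labor force participation rate ≈ 74.43%.

Employed = 234.00 + 8.34 = 242.34 million (anyone who worked, including part-time for economic reasons, counts as employed).
Unemployed = 9.01 million.
Labor force = 242.34 + 9.01 = 251.35 million.
Not in labor force = 50.04 + 20.27 + 16.06 = 86.37 million (those not working and not actively searching are outside the labor force).
Civilian working-age population = 251.35 + 86.37 = 337.72 million.
Unemployment rate = 9.01 / 251.35 = 3.58%.
Labor force participation rate = 251.35 / 337.72 = 74.43%.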